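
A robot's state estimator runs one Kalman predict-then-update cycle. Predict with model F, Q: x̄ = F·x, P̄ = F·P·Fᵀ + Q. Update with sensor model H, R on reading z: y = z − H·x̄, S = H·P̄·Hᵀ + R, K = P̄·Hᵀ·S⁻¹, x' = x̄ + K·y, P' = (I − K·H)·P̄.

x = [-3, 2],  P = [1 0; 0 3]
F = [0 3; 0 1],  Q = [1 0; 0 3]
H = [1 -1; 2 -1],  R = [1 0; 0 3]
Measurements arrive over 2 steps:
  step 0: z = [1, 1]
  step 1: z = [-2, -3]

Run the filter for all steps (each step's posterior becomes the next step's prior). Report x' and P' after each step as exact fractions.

step 0: x' = [51/55, 1/5], P' = [108/55 21/10; 21/10 57/20]
step 1: x' = [-6313/4205, 877/4205], P' = [8223/4205 8793/4205; 8793/4205 11943/4205]

step 0: x̄ = F·x = [6, 2]
step 0: P̄ = F·P·Fᵀ + Q = [28 9; 9 6]
step 0: y = z − H·x̄ = [-3, -9]
step 0: S = H·P̄·Hᵀ + R = [17 35; 35 85]
step 0: K = P̄·Hᵀ·S⁻¹ = [-3/22 67/110; -3/4 9/20]
step 0: x' = x̄ + K·y = [51/55, 1/5]
step 0: P' = (I − K·H)·P̄ = [108/55 21/10; 21/10 57/20]
step 1: x̄ = F·x = [3/5, 1/5]
step 1: P̄ = F·P·Fᵀ + Q = [533/20 171/20; 171/20 117/20]
step 1: y = z − H·x̄ = [-12/5, -4]
step 1: S = H·P̄·Hᵀ + R = [82/5 67/2; 67/2 325/4]
step 1: K = P̄·Hᵀ·S⁻¹ = [-114/841 2551/4205; -630/841 1881/4205]
step 1: x' = x̄ + K·y = [-6313/4205, 877/4205]
step 1: P' = (I − K·H)·P̄ = [8223/4205 8793/4205; 8793/4205 11943/4205]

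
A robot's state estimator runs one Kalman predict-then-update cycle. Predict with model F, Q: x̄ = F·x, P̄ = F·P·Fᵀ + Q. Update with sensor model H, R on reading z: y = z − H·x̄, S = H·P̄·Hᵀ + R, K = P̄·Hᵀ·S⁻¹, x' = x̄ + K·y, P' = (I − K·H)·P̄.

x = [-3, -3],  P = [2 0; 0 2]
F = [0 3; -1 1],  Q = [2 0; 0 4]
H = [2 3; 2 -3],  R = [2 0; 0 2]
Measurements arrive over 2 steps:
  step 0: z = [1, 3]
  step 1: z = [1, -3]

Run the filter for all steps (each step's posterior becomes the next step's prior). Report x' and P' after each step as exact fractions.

step 0: x' = [3869/4617, -424/1539], P' = [1136/4617 2/1539; 2/1539 56/513]
step 1: x' = [-45446/88179, 164767/264537], P' = [60982/264537 166/264537; 166/264537 3184/29393]

step 0: x̄ = F·x = [-9, 0]
step 0: P̄ = F·P·Fᵀ + Q = [20 6; 6 8]
step 0: y = z − H·x̄ = [19, 21]
step 0: S = H·P̄·Hᵀ + R = [226 8; 8 82]
step 0: K = P̄·Hᵀ·S⁻¹ = [1145/4617 1127/4617; 254/1539 -250/1539]
step 0: x' = x̄ + K·y = [3869/4617, -424/1539]
step 0: P' = (I − K·H)·P̄ = [1136/4617 2/1539; 2/1539 56/513]
step 1: x̄ = F·x = [-424/513, -5141/4617]
step 1: P̄ = F·P·Fᵀ + Q = [170/57 166/513; 166/513 20096/4617]
step 1: y = z − H·x̄ = [9224/1539, -7214/1539]
step 1: S = H·P̄·Hᵀ + R = [29234/513 -13976/513; -13976/513 25250/513]
step 1: K = P̄·Hᵀ·S⁻¹ = [61231/264537 60733/264537; 43150/264537 -42818/264537]
step 1: x' = x̄ + K·y = [-45446/88179, 164767/264537]
step 1: P' = (I − K·H)·P̄ = [60982/264537 166/264537; 166/264537 3184/29393]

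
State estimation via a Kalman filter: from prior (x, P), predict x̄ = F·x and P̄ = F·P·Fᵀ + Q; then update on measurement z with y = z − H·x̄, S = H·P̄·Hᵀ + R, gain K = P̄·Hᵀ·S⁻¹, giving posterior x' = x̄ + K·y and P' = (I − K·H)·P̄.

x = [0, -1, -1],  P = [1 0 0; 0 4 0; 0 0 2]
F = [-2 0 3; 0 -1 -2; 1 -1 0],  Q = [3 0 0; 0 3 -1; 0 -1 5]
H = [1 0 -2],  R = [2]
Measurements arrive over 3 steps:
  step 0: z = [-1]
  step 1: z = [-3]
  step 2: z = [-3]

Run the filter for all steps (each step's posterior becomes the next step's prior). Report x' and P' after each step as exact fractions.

step 0: x̄ = F·x = [-3, 3, 1]
step 0: P̄ = F·P·Fᵀ + Q = [25 -12 -2; -12 15 3; -2 3 10]
step 0: y = z − H·x̄ = [4]
step 0: S = H·P̄·Hᵀ + R = [75]
step 0: K = P̄·Hᵀ·S⁻¹ = [29/75; -6/25; -22/75]
step 0: x' = x̄ + K·y = [-109/75, 51/25, -13/75]
step 0: P' = (I − K·H)·P̄ = [1034/75 -126/25 488/75; -126/25 267/25 -57/25; 488/75 -57/25 266/75]
step 1: x̄ = F·x = [179/75, -127/75, -262/75]
step 1: P̄ = F·P·Fᵀ + Q = [899/75 113/75 -847/75; 113/75 1406/75 -214/75; -847/75 -214/75 2966/75]
step 1: y = z − H·x̄ = [-928/75]
step 1: S = H·P̄·Hᵀ + R = [16301/75]
step 1: K = P̄·Hᵀ·S⁻¹ = [2593/16301; 541/16301; -6779/16301]
step 1: x' = x̄ + K·y = [6821/16301, -34297/16301, 26934/16301]
step 1: P' = (I − K·H)·P̄ = [105746/16301 5856/16301 50280/16301; 5856/16301 301687/16301 2387/16301; 50280/16301 2387/16301 31919/16301]
step 2: x̄ = F·x = [67160/16301, -19571/16301, 41118/16301]
step 2: P̄ = F·P·Fᵀ + Q = [155798/16301 14157/16301 -56101/16301; 14157/16301 487814/16301 183744/16301; -56101/16301 183744/16301 477226/16301]
step 2: y = z − H·x̄ = [-33827/16301]
step 2: S = H·P̄·Hᵀ + R = [2321708/16301]
step 2: K = P̄·Hᵀ·S⁻¹ = [67000/580427; -353331/2321708; -1010553/2321708]
step 2: x' = x̄ + K·y = [2252320/580427, -2054231/2321708, 7953375/2321708]
step 2: P' = (I − K·H)·P̄ = [4445946/580427 1956339/580427 2155973/580427; 1956339/580427 61819451/2321708 4266009/2321708; 2155973/580427 4266009/2321708 5322499/2321708]

step 0: x' = [-109/75, 51/25, -13/75], P' = [1034/75 -126/25 488/75; -126/25 267/25 -57/25; 488/75 -57/25 266/75]
step 1: x' = [6821/16301, -34297/16301, 26934/16301], P' = [105746/16301 5856/16301 50280/16301; 5856/16301 301687/16301 2387/16301; 50280/16301 2387/16301 31919/16301]
step 2: x' = [2252320/580427, -2054231/2321708, 7953375/2321708], P' = [4445946/580427 1956339/580427 2155973/580427; 1956339/580427 61819451/2321708 4266009/2321708; 2155973/580427 4266009/2321708 5322499/2321708]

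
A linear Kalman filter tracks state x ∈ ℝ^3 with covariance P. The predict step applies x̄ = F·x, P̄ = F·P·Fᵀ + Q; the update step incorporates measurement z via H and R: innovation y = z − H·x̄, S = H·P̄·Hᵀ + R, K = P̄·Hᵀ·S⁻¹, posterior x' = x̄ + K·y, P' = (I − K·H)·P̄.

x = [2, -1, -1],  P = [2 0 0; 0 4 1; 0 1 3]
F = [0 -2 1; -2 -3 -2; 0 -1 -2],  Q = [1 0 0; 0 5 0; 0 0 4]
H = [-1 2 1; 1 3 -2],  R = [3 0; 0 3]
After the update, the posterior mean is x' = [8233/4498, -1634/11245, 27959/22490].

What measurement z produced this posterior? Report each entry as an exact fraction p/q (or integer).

z = [-1, -1]

x̄ = F·x = [1, 1, 3]
P̄ = F·P·Fᵀ + Q = [16 19 5; 19 73 32; 5 32 24]
S = H·P̄·Hᵀ + R = [377 338; 338 482]
K = P̄·Hᵀ·S⁻¹ = [-276/2249 75/346; 2971/11245 152/865; 3682/11245 -207/1730]
x' − x̄ = [3735/4498, -12879/11245, -39511/22490] = K·y
y = (KᵀK)⁻¹·Kᵀ·(x' − x̄) = [-5, 1]
z = y + H·x̄ = [-5, 1] + [4, -2] = [-1, -1]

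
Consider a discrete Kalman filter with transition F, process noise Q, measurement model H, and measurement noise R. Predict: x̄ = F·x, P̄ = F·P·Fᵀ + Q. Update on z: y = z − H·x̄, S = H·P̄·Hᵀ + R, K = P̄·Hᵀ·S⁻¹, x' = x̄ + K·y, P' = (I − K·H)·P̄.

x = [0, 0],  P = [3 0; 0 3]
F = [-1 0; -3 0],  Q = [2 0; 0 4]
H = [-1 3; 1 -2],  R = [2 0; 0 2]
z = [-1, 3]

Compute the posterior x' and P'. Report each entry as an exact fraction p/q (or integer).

x' = [99/181, -169/362]
P' = [486/181 194/181; 194/181 105/181]

x̄ = F·x = [0, 0]
P̄ = F·P·Fᵀ + Q = [5 9; 9 31]
y = z − H·x̄ = [-1, 3]
S = H·P̄·Hᵀ + R = [232 -146; -146 95]
K = P̄·Hᵀ·S⁻¹ = [48/181 49/181; 121/362 -8/181]
x' = x̄ + K·y = [99/181, -169/362]
P' = (I − K·H)·P̄ = [486/181 194/181; 194/181 105/181]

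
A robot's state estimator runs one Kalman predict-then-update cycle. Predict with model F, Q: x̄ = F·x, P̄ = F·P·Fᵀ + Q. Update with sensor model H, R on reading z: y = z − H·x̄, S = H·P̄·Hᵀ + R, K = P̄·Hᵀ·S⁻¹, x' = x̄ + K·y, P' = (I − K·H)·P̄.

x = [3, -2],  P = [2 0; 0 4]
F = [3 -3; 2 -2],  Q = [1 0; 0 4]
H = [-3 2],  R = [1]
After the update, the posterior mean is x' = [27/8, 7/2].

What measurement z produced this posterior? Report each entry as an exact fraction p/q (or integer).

x̄ = F·x = [15, 10]
P̄ = F·P·Fᵀ + Q = [55 36; 36 28]
S = H·P̄·Hᵀ + R = [176]
K = P̄·Hᵀ·S⁻¹ = [-93/176; -13/44]
x' − x̄ = [-93/8, -13/2] = K·y
y = (KᵀK)⁻¹·Kᵀ·(x' − x̄) = [22]
z = y + H·x̄ = [22] + [-25] = [-3]

z = [-3]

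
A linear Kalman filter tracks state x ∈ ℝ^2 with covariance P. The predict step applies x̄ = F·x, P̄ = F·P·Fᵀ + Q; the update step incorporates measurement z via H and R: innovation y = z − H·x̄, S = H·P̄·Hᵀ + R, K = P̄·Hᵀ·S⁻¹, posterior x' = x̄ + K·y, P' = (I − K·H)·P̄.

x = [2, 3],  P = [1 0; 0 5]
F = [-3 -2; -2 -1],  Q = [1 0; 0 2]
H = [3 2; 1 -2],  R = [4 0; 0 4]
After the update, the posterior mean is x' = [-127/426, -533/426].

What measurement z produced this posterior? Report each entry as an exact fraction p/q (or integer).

x̄ = F·x = [-12, -7]
P̄ = F·P·Fᵀ + Q = [30 16; 16 11]
S = H·P̄·Hᵀ + R = [510 -18; -18 14]
K = P̄·Hᵀ·S⁻¹ = [209/852 49/284; 109/852 -75/284]
x' − x̄ = [4985/426, 2449/426] = K·y
y = (KᵀK)⁻¹·Kᵀ·(x' − x̄) = [47, 1]
z = y + H·x̄ = [47, 1] + [-50, 2] = [-3, 3]

z = [-3, 3]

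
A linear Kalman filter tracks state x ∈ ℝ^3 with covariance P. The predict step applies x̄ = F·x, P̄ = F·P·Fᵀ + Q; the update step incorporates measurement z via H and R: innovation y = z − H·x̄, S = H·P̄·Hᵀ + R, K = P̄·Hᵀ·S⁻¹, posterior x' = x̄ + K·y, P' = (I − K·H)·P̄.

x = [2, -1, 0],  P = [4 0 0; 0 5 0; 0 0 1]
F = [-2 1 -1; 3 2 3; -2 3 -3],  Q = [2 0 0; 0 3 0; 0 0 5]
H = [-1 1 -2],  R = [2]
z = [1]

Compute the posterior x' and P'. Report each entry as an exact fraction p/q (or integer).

x' = [-241/288, 151/288, 41/288]
P' = [1943/576 127/576 -799/576; 127/576 30887/576 15289/576; -799/576 15289/576 8231/576]

x̄ = F·x = [-5, 4, -7]
P̄ = F·P·Fᵀ + Q = [24 -17 34; -17 68 -3; 34 -3 75]
y = z − H·x̄ = [-22]
S = H·P̄·Hᵀ + R = [576]
K = P̄·Hᵀ·S⁻¹ = [-109/576; 91/576; -187/576]
x' = x̄ + K·y = [-241/288, 151/288, 41/288]
P' = (I − K·H)·P̄ = [1943/576 127/576 -799/576; 127/576 30887/576 15289/576; -799/576 15289/576 8231/576]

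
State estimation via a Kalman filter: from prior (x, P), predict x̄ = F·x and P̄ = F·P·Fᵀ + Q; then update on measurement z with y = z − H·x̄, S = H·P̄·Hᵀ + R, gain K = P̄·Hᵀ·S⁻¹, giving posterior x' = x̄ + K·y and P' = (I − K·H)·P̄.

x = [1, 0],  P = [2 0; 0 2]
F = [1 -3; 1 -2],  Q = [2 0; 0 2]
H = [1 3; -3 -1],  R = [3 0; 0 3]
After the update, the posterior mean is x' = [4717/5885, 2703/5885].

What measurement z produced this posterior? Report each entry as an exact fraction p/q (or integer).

x̄ = F·x = [1, 1]
P̄ = F·P·Fᵀ + Q = [22 14; 14 12]
S = H·P̄·Hᵀ + R = [217 -242; -242 297]
K = P̄·Hᵀ·S⁻¹ = [-32/535 -1872/5885; 162/535 382/5885]
x' − x̄ = [-1168/5885, -3182/5885] = K·y
y = (KᵀK)⁻¹·Kᵀ·(x' − x̄) = [-2, 1]
z = y + H·x̄ = [-2, 1] + [4, -4] = [2, -3]

z = [2, -3]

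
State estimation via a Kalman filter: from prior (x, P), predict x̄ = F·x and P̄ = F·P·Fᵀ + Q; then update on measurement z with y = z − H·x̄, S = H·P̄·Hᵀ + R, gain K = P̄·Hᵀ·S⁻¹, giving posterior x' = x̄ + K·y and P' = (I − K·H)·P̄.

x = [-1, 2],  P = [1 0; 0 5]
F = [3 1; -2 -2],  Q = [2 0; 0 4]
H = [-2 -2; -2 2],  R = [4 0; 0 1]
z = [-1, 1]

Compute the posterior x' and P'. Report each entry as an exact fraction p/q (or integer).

x̄ = F·x = [-1, -2]
P̄ = F·P·Fᵀ + Q = [16 -16; -16 28]
y = z − H·x̄ = [-7, 3]
S = H·P̄·Hᵀ + R = [52 -48; -48 305]
K = P̄·Hᵀ·S⁻¹ = [-768/3389 -832/3389; -774/3389 856/3389]
x' = x̄ + K·y = [-509/3389, 1208/3389]
P' = (I − K·H)·P̄ = [976/3389 560/3389; 560/3389 988/3389]

x' = [-509/3389, 1208/3389]
P' = [976/3389 560/3389; 560/3389 988/3389]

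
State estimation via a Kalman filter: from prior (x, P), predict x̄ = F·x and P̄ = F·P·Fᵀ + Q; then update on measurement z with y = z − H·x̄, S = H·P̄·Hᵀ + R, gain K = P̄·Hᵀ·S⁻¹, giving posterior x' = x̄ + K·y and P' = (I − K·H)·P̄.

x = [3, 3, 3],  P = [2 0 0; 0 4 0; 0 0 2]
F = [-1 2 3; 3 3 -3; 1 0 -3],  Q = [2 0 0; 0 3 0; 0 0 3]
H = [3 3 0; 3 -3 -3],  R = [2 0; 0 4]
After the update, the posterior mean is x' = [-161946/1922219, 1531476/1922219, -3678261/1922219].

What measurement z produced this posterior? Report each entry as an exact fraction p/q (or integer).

x̄ = F·x = [12, 9, -6]
P̄ = F·P·Fᵀ + Q = [38 0 -20; 0 75 24; -20 24 23]
S = H·P̄·Hᵀ + R = [1019 -369; -369 2020]
K = P̄·Hᵀ·S⁻¹ = [294486/1922219 219372/1922219; 344907/1922219 -219618/1922219; -49929/1922219 -200391/1922219]
x' − x̄ = [-23228574/1922219, -15768495/1922219, 7855053/1922219] = K·y
y = (KᵀK)⁻¹·Kᵀ·(x' − x̄) = [-61, -24]
z = y + H·x̄ = [-61, -24] + [63, 27] = [2, 3]

z = [2, 3]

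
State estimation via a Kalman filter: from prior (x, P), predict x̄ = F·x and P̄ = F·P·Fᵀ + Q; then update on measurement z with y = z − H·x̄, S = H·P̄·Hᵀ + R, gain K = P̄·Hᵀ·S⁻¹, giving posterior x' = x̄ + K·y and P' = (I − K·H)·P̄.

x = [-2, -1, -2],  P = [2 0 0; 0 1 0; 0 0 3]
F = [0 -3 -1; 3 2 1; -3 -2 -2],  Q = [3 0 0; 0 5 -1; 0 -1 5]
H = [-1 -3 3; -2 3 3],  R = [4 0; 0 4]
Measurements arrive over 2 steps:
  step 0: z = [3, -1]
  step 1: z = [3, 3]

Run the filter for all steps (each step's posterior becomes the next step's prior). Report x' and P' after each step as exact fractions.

step 0: x' = [67208/32749, -12133/32749, 45450/32749], P' = [315960/32749 48294/32749 155478/32749; 48294/32749 14475/32749 23629/32749; 155478/32749 23629/32749 83631/32749]
step 1: x' = [15432877254/16938504769, 1807029331/16938504769, 23657386178/16938504769], P' = [68982217932/16938504769 9937727458/16938504769 33805075922/16938504769; 9937727458/16938504769 5083545025/16938504769 4777508695/16938504769; 33805075922/16938504769 4777508695/16938504769 20240877077/16938504769]

step 0: x̄ = F·x = [5, -10, 12]
step 0: P̄ = F·P·Fᵀ + Q = [15 -9 12; -9 30 -29; 12 -29 39]
step 0: y = z − H·x̄ = [-58, 3]
step 0: S = H·P̄·Hᵀ + R = [1036 -24; -24 127]
step 0: K = P̄·Hᵀ·S⁻¹ = [1398/32749 -5151/32749; -5208/32749 4431/32749; 6132/32749 2706/32749]
step 0: x' = x̄ + K·y = [67208/32749, -12133/32749, 45450/32749]
step 0: P' = (I − K·H)·P̄ = [315960/32749 48294/32749 155478/32749; 48294/32749 14475/32749 23629/32749; 155478/32749 23629/32749 83631/32749]
step 1: x̄ = F·x = [-9051/32749, 222808/32749, -268258/32749]
step 1: P̄ = F·P·Fᵀ + Q = [453927/32749 -1189706/32749 1344224/32749; -1189706/32749 4755828/32749 -5222155/32749; 1344224/32749 -5222155/32749 6034105/32749]
step 1: y = z − H·x̄ = [1562394/32749, 216495/32749]
step 1: S = H·P̄·Hᵀ + R = [176489530/32749 -3254787/32749; -3254787/32749 3203095/32749]
step 1: K = P̄·Hᵀ·S⁻¹ = [654956865/16938504769 -1684006431/16938504769; -2713959112/16938504769 2426926561/16938504769; 3146257306/16938504769 1861251368/16938504769]
step 1: x' = x̄ + K·y = [15432877254/16938504769, 1807029331/16938504769, 23657386178/16938504769]
step 1: P' = (I − K·H)·P̄ = [68982217932/16938504769 9937727458/16938504769 33805075922/16938504769; 9937727458/16938504769 5083545025/16938504769 4777508695/16938504769; 33805075922/16938504769 4777508695/16938504769 20240877077/16938504769]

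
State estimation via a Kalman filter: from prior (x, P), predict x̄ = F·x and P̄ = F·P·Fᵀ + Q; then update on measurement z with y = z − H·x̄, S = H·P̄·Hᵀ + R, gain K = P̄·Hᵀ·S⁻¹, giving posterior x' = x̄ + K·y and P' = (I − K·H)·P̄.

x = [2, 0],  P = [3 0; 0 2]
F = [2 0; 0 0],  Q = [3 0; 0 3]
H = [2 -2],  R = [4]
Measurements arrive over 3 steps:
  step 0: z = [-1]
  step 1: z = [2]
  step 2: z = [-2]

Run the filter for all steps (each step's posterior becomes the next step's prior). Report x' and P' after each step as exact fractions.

step 0: x' = [17/38, 27/38], P' = [60/19 45/19; 45/19 48/19]
step 1: x' = [365/373, -6/373], P' = [1188/373 891/373; 891/373 948/373]
step 2: x' = [-2951/7363, 3309/7363], P' = [23484/7363 17613/7363; 17613/7363 18732/7363]

step 0: x̄ = F·x = [4, 0]
step 0: P̄ = F·P·Fᵀ + Q = [15 0; 0 3]
step 0: y = z − H·x̄ = [-9]
step 0: S = H·P̄·Hᵀ + R = [76]
step 0: K = P̄·Hᵀ·S⁻¹ = [15/38; -3/38]
step 0: x' = x̄ + K·y = [17/38, 27/38]
step 0: P' = (I − K·H)·P̄ = [60/19 45/19; 45/19 48/19]
step 1: x̄ = F·x = [17/19, 0]
step 1: P̄ = F·P·Fᵀ + Q = [297/19 0; 0 3]
step 1: y = z − H·x̄ = [4/19]
step 1: S = H·P̄·Hᵀ + R = [1492/19]
step 1: K = P̄·Hᵀ·S⁻¹ = [297/746; -57/746]
step 1: x' = x̄ + K·y = [365/373, -6/373]
step 1: P' = (I − K·H)·P̄ = [1188/373 891/373; 891/373 948/373]
step 2: x̄ = F·x = [730/373, 0]
step 2: P̄ = F·P·Fᵀ + Q = [5871/373 0; 0 3]
step 2: y = z − H·x̄ = [-2206/373]
step 2: S = H·P̄·Hᵀ + R = [29452/373]
step 2: K = P̄·Hᵀ·S⁻¹ = [5871/14726; -1119/14726]
step 2: x' = x̄ + K·y = [-2951/7363, 3309/7363]
step 2: P' = (I − K·H)·P̄ = [23484/7363 17613/7363; 17613/7363 18732/7363]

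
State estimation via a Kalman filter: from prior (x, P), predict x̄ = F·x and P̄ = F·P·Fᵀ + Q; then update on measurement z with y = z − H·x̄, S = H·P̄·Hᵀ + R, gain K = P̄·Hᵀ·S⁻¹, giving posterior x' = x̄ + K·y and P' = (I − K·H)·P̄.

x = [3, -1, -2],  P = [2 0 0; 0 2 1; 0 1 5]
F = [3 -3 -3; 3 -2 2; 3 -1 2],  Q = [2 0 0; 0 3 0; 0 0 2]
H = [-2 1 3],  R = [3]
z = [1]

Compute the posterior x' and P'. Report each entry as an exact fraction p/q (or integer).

x' = [8652/557, 4793/557, 4350/557]
P' = [60073/1114 34121/1114 14223/557; 34121/1114 23473/1114 7536/557; 14223/557 7536/557 7054/557]

x̄ = F·x = [18, 7, 6]
P̄ = F·P·Fᵀ + Q = [101 0 -9; 0 41 36; -9 36 38]
y = z − H·x̄ = [12]
S = H·P̄·Hᵀ + R = [1114]
K = P̄·Hᵀ·S⁻¹ = [-229/1114; 149/1114; 84/557]
x' = x̄ + K·y = [8652/557, 4793/557, 4350/557]
P' = (I − K·H)·P̄ = [60073/1114 34121/1114 14223/557; 34121/1114 23473/1114 7536/557; 14223/557 7536/557 7054/557]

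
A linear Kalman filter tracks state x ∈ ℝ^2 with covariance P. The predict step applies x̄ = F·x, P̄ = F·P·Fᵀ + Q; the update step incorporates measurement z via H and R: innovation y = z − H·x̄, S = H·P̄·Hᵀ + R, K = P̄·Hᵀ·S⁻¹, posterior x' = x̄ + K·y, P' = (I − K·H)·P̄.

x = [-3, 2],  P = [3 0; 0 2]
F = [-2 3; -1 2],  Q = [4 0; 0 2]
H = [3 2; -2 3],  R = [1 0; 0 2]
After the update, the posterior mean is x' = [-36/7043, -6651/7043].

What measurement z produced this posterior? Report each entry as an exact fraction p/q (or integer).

z = [-2, -3]

x̄ = F·x = [12, 7]
P̄ = F·P·Fᵀ + Q = [34 18; 18 13]
S = H·P̄·Hᵀ + R = [575 -36; -36 39]
K = P̄·Hᵀ·S⁻¹ = [1626/7043 -3082/21129; 1076/7043 1535/7043]
x' − x̄ = [-84552/7043, -55952/7043] = K·y
y = (KᵀK)⁻¹·Kᵀ·(x' − x̄) = [-52, 0]
z = y + H·x̄ = [-52, 0] + [50, -3] = [-2, -3]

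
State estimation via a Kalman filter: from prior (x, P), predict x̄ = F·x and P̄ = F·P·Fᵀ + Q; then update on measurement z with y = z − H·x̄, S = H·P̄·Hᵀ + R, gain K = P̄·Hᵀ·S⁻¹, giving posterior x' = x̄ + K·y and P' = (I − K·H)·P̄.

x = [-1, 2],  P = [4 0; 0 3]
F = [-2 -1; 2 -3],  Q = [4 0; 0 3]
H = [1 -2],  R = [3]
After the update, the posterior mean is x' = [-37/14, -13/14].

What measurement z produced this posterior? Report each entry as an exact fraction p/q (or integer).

z = [-1]

x̄ = F·x = [0, -8]
P̄ = F·P·Fᵀ + Q = [23 -7; -7 46]
S = H·P̄·Hᵀ + R = [238]
K = P̄·Hᵀ·S⁻¹ = [37/238; -99/238]
x' − x̄ = [-37/14, 99/14] = K·y
y = (KᵀK)⁻¹·Kᵀ·(x' − x̄) = [-17]
z = y + H·x̄ = [-17] + [16] = [-1]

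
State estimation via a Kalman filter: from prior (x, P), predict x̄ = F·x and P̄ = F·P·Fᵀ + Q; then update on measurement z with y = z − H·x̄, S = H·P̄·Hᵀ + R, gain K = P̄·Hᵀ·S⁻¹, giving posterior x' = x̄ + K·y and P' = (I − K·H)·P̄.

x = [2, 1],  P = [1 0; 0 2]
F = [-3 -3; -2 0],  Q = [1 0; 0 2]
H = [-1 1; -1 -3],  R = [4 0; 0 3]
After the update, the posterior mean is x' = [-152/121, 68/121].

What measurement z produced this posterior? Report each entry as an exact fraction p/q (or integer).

z = [2, -1]

x̄ = F·x = [-9, -4]
P̄ = F·P·Fᵀ + Q = [28 6; 6 6]
S = H·P̄·Hᵀ + R = [26 22; 22 121]
K = P̄·Hᵀ·S⁻¹ = [-75/121 -356/1331; 24/121 -312/1331]
x' − x̄ = [937/121, 552/121] = K·y
y = (KᵀK)⁻¹·Kᵀ·(x' − x̄) = [-3, -22]
z = y + H·x̄ = [-3, -22] + [5, 21] = [2, -1]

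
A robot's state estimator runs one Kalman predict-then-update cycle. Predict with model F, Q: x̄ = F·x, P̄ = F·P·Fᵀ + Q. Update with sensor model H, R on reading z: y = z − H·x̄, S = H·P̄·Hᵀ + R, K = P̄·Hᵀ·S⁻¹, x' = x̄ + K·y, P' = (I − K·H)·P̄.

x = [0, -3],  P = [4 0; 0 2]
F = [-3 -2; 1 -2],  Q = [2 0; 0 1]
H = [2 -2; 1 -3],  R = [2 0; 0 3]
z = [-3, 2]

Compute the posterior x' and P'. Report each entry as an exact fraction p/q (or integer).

x̄ = F·x = [6, 6]
P̄ = F·P·Fᵀ + Q = [46 -4; -4 13]
y = z − H·x̄ = [-3, 14]
S = H·P̄·Hᵀ + R = [270 202; 202 190]
K = P̄·Hᵀ·S⁻¹ = [1821/2624 -1135/2624; 1113/5248 -2371/5248]
x' = x̄ + K·y = [-5609/2624, -5045/5248]
P' = (I − K·H)·P̄ = [2217/1312 2613/2624; 2613/2624 4113/5248]

x' = [-5609/2624, -5045/5248]
P' = [2217/1312 2613/2624; 2613/2624 4113/5248]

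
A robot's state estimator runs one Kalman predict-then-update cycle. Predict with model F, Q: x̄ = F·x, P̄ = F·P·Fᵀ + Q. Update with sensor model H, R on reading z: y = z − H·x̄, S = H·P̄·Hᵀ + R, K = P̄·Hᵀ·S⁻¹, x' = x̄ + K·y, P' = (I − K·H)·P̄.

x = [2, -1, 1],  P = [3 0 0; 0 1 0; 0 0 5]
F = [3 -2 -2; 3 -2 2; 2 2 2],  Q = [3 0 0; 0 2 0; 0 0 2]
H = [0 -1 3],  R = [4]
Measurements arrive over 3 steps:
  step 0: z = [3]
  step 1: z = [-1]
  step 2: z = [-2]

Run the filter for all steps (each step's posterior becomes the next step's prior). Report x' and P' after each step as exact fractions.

step 0: x̄ = F·x = [6, 10, 4]
step 0: P̄ = F·P·Fᵀ + Q = [54 11 -6; 11 53 34; -6 34 38]
step 0: y = z − H·x̄ = [1]
step 0: S = H·P̄·Hᵀ + R = [195]
step 0: K = P̄·Hᵀ·S⁻¹ = [-29/195; 49/195; 16/39]
step 0: x' = x̄ + K·y = [1141/195, 1999/195, 172/39]
step 0: P' = (I − K·H)·P̄ = [9689/195 3566/195 230/39; 3566/195 7934/195 542/39; 230/39 542/39 202/39]
step 1: x̄ = F·x = [-153/13, 229/39, 1600/39]
step 1: P̄ = F·P·Fᵀ + Q = [5910/13 4807/13 674/13; 4807/13 14539/39 9814/39; 674/13 9814/39 26866/39]
step 1: y = z − H·x̄ = [-4610/39]
step 1: S = H·P̄·Hᵀ + R = [197605/39]
step 1: K = P̄·Hᵀ·S⁻¹ = [-1671/39521; 14903/197605; 70784/197605]
step 1: x' = x̄ + K·y = [-267611/39521, -120263/39521, -52032/39521]
step 1: P' = (I − K·H)·P̄ = [17608875/39521 15252186/39521 5081834/39521; 15252186/39521 67971274/197605 22676962/197605; 5081834/39521 22676962/197605 7653366/197605]
step 2: x̄ = F·x = [-458243/39521, -666371/39521, -879812/39521]
step 2: P̄ = F·P·Fᵀ + Q = [56865246/197605 118539847/197605 247692194/197605; 118539847/197605 303656329/197605 693608178/197605; 247692194/197605 693608178/197605 1649847766/197605]
step 2: y = z − H·x̄ = [1894023/39521]
step 2: S = H·P̄·Hᵀ + R = [2198285515/39521]
step 2: K = P̄·Hᵀ·S⁻¹ = [124907347/2198285515; 355433641/2198285515; 851187024/2198285515]
step 2: x' = x̄ + K·y = [-19502835484/2198285515, -20031735682/2198285515, -8145294268/2198285515]
step 2: P' = (I − K·H)·P̄ = [237832139449/2198285515 195354687134/2198285515 65284772174/2198285515; 195354687134/2198285515 181462735286/2198285515 12192297990/439657103; 65284772174/2198285515 12192297990/439657103 21455412682/2198285515]

step 0: x' = [1141/195, 1999/195, 172/39], P' = [9689/195 3566/195 230/39; 3566/195 7934/195 542/39; 230/39 542/39 202/39]
step 1: x' = [-267611/39521, -120263/39521, -52032/39521], P' = [17608875/39521 15252186/39521 5081834/39521; 15252186/39521 67971274/197605 22676962/197605; 5081834/39521 22676962/197605 7653366/197605]
step 2: x' = [-19502835484/2198285515, -20031735682/2198285515, -8145294268/2198285515], P' = [237832139449/2198285515 195354687134/2198285515 65284772174/2198285515; 195354687134/2198285515 181462735286/2198285515 12192297990/439657103; 65284772174/2198285515 12192297990/439657103 21455412682/2198285515]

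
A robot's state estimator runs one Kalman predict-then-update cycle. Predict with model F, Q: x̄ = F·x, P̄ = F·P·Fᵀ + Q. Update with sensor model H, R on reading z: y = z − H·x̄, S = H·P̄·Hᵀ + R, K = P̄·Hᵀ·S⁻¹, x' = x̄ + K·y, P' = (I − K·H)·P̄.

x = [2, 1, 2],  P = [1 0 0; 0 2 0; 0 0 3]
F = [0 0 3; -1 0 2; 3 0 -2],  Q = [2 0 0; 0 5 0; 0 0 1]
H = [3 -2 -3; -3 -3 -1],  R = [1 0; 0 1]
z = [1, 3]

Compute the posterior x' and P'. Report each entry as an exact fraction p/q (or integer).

x̄ = F·x = [6, 2, 2]
P̄ = F·P·Fᵀ + Q = [29 18 -18; 18 18 -15; -18 -15 22]
y = z − H·x̄ = [-7, 29]
S = H·P̄·Hᵀ + R = [460 -414; -414 572]
K = P̄·Hᵀ·S⁻¹ = [4569/45862 -285/1994; -1233/45862 -363/1994; -9801/45862 -20/997]
x' = x̄ + K·y = [26547/22931, -70883/22931, 133651/45862]
P' = (I − K·H)·P̄ = [21994/22931 -35973/22931 90429/45862; -35973/22931 63369/22931 -156027/45862; 90429/45862 -156027/45862 98857/22931]

x' = [26547/22931, -70883/22931, 133651/45862]
P' = [21994/22931 -35973/22931 90429/45862; -35973/22931 63369/22931 -156027/45862; 90429/45862 -156027/45862 98857/22931]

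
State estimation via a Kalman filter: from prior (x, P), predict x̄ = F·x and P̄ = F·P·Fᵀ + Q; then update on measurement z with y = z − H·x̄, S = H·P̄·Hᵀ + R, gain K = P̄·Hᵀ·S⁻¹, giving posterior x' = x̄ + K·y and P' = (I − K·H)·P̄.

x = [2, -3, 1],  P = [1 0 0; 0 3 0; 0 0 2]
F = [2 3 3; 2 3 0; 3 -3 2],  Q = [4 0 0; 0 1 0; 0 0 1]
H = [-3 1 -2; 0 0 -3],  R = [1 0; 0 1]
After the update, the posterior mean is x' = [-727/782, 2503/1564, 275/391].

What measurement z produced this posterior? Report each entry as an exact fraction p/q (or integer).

z = [3, -2]

x̄ = F·x = [-2, -5, 17]
P̄ = F·P·Fᵀ + Q = [53 31 -9; 31 32 -21; -9 -21 45]
S = H·P̄·Hᵀ + R = [480 252; 252 406]
K = P̄·Hᵀ·S⁻¹ = [-919/2346 1695/5474; -1685/9384 417/1564; -1/1564 -909/2737]
x' − x̄ = [837/782, 10323/1564, -6372/391] = K·y
y = (KᵀK)⁻¹·Kᵀ·(x' − x̄) = [36, 49]
z = y + H·x̄ = [36, 49] + [-33, -51] = [3, -2]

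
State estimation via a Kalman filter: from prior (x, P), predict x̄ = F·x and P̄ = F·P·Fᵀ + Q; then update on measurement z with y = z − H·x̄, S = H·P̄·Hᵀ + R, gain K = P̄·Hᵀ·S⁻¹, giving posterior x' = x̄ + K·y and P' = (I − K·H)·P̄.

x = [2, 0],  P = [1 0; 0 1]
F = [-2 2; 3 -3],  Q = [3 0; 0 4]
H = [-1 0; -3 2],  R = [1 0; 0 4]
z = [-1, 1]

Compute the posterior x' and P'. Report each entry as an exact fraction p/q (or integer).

x' = [407/771, 326/257]
P' = [436/771 180/257; 180/257 454/257]

x̄ = F·x = [-4, 6]
P̄ = F·P·Fᵀ + Q = [11 -12; -12 22]
y = z − H·x̄ = [-5, -23]
S = H·P̄·Hᵀ + R = [12 57; 57 335]
K = P̄·Hᵀ·S⁻¹ = [-436/771 -19/257; -180/257 92/257]
x' = x̄ + K·y = [407/771, 326/257]
P' = (I − K·H)·P̄ = [436/771 180/257; 180/257 454/257]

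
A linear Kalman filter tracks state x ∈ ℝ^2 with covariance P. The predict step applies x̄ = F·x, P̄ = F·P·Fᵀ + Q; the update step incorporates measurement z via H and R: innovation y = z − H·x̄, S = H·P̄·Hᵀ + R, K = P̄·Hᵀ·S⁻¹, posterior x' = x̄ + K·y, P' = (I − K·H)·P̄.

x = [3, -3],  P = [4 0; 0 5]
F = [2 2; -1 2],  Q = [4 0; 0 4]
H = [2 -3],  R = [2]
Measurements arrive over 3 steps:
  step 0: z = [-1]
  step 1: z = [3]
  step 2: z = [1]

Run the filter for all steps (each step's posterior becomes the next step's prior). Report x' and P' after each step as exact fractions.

step 0: x̄ = F·x = [0, -9]
step 0: P̄ = F·P·Fᵀ + Q = [40 12; 12 28]
step 0: y = z − H·x̄ = [-28]
step 0: S = H·P̄·Hᵀ + R = [270]
step 0: K = P̄·Hᵀ·S⁻¹ = [22/135; -2/9]
step 0: x' = x̄ + K·y = [-616/135, -25/9]
step 0: P' = (I − K·H)·P̄ = [4432/135 196/9; 196/9 44/3]
step 1: x̄ = F·x = [-1982/135, -134/135]
step 1: P̄ = F·P·Fᵀ + Q = [49708/135 4936/135; 4936/135 1132/135]
step 1: y = z − H·x̄ = [3967/135]
step 1: S = H·P̄·Hᵀ + R = [150058/135]
step 1: K = P̄·Hᵀ·S⁻¹ = [42304/75029; 3238/75029]
step 1: x' = x̄ + K·y = [141574/75029, 20676/75029]
step 1: P' = (I − K·H)·P̄ = [1113220/75029 713944/75029; 713944/75029 473804/75029]
step 2: x̄ = F·x = [324500/75029, -100222/75029]
step 2: P̄ = F·P·Fᵀ + Q = [12359764/75029 1096664/75029; 1096664/75029 452776/75029]
step 2: y = z − H·x̄ = [-874637/75029]
step 2: S = H·P̄·Hᵀ + R = [40504130/75029]
step 2: K = P̄·Hᵀ·S⁻¹ = [10714768/20252065; 83500/4050413]
step 2: x' = x̄ + K·y = [-37315404/20252065, -6383834/4050413]
step 2: P' = (I − K·H)·P̄ = [275869828/20252065 35354008/4050413; 35354008/4050413 23513672/4050413]

step 0: x' = [-616/135, -25/9], P' = [4432/135 196/9; 196/9 44/3]
step 1: x' = [141574/75029, 20676/75029], P' = [1113220/75029 713944/75029; 713944/75029 473804/75029]
step 2: x' = [-37315404/20252065, -6383834/4050413], P' = [275869828/20252065 35354008/4050413; 35354008/4050413 23513672/4050413]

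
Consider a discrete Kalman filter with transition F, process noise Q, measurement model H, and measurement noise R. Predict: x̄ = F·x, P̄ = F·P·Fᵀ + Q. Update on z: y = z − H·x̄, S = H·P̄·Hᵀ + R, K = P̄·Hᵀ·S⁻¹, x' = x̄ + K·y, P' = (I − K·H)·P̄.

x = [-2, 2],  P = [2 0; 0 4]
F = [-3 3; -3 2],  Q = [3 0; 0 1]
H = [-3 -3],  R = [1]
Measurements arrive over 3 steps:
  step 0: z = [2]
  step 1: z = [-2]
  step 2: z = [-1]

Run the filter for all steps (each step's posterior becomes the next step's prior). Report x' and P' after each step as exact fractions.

step 0: x' = [-1176/1585, 142/1585], P' = [2136/1585 -2037/1585; -2037/1585 2114/1585]
step 1: x' = [388470/2326339, 1169132/2326339], P' = [2222769/2326339 -2080635/2326339; -2080635/2326339 2196807/2326339]
step 2: x' = [865497273/2424076174, -27366244/1212038087], P' = [2312867955/2424076174 -1082133018/1212038087; -1082133018/1212038087 1142373716/1212038087]

step 0: x̄ = F·x = [12, 10]
step 0: P̄ = F·P·Fᵀ + Q = [57 42; 42 35]
step 0: y = z − H·x̄ = [68]
step 0: S = H·P̄·Hᵀ + R = [1585]
step 0: K = P̄·Hᵀ·S⁻¹ = [-297/1585; -231/1585]
step 0: x' = x̄ + K·y = [-1176/1585, 142/1585]
step 0: P' = (I − K·H)·P̄ = [2136/1585 -2037/1585; -2037/1585 2114/1585]
step 1: x̄ = F·x = [3954/1585, 3812/1585]
step 1: P̄ = F·P·Fᵀ + Q = [79671/1585 62463/1585; 62463/1585 53709/1585]
step 1: y = z − H·x̄ = [20128/1585]
step 1: S = H·P̄·Hᵀ + R = [2326339/1585]
step 1: K = P̄·Hᵀ·S⁻¹ = [-426402/2326339; -348516/2326339]
step 1: x' = x̄ + K·y = [388470/2326339, 1169132/2326339]
step 1: P' = (I − K·H)·P̄ = [2222769/2326339 -2080635/2326339; -2080635/2326339 2196807/2326339]
step 2: x̄ = F·x = [2341986/2326339, 1172854/2326339]
step 2: P̄ = F·P·Fᵀ + Q = [84206631/2326339 64395288/2326339; 64395288/2326339 56086108/2326339]
step 2: y = z − H·x̄ = [8218181/2326339]
step 2: S = H·P̄·Hᵀ + R = [2424076174/2326339]
step 2: K = P̄·Hᵀ·S⁻¹ = [-445805757/2424076174; -180722094/1212038087]
step 2: x' = x̄ + K·y = [865497273/2424076174, -27366244/1212038087]
step 2: P' = (I − K·H)·P̄ = [2312867955/2424076174 -1082133018/1212038087; -1082133018/1212038087 1142373716/1212038087]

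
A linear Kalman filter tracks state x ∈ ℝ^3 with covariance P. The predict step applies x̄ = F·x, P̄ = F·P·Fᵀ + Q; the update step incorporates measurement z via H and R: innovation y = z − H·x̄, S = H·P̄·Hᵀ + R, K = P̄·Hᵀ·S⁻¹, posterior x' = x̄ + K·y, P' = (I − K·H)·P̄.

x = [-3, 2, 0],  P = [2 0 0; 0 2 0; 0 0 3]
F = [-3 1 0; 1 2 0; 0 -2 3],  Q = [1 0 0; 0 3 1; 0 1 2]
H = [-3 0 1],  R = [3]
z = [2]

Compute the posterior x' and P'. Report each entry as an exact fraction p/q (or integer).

x̄ = F·x = [11, 1, -4]
P̄ = F·P·Fᵀ + Q = [21 -2 -4; -2 13 -7; -4 -7 37]
y = z − H·x̄ = [39]
S = H·P̄·Hᵀ + R = [253]
K = P̄·Hᵀ·S⁻¹ = [-67/253; -1/253; 49/253]
x' = x̄ + K·y = [170/253, 214/253, 899/253]
P' = (I − K·H)·P̄ = [824/253 -573/253 2271/253; -573/253 3288/253 -1722/253; 2271/253 -1722/253 6960/253]

x' = [170/253, 214/253, 899/253]
P' = [824/253 -573/253 2271/253; -573/253 3288/253 -1722/253; 2271/253 -1722/253 6960/253]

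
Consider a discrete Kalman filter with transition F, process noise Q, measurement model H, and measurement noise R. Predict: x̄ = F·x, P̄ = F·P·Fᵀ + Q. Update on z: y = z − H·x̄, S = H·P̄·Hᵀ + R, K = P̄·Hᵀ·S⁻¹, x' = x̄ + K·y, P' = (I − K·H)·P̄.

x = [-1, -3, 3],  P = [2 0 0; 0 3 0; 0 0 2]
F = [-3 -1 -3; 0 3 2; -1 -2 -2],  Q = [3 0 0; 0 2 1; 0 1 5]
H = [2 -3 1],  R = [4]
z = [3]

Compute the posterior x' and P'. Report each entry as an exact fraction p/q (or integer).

x̄ = F·x = [-3, -3, 1]
P̄ = F·P·Fᵀ + Q = [42 -21 24; -21 37 -25; 24 -25 27]
y = z − H·x̄ = [-1]
S = H·P̄·Hᵀ + R = [1030]
K = P̄·Hᵀ·S⁻¹ = [171/1030; -89/515; 15/103]
x' = x̄ + K·y = [-3261/1030, -1456/515, 88/103]
P' = (I − K·H)·P̄ = [14019/1030 4404/515 -93/103; 4404/515 3213/515 95/103; -93/103 95/103 531/103]

x' = [-3261/1030, -1456/515, 88/103]
P' = [14019/1030 4404/515 -93/103; 4404/515 3213/515 95/103; -93/103 95/103 531/103]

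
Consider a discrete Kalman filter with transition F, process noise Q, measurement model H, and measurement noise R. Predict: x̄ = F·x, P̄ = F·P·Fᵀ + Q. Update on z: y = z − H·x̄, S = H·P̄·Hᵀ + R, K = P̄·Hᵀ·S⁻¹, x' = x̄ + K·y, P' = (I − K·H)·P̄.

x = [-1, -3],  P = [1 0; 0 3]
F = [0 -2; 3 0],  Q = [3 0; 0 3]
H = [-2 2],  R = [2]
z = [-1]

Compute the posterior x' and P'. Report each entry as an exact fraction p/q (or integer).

x̄ = F·x = [6, -3]
P̄ = F·P·Fᵀ + Q = [15 0; 0 12]
y = z − H·x̄ = [17]
S = H·P̄·Hᵀ + R = [110]
K = P̄·Hᵀ·S⁻¹ = [-3/11; 12/55]
x' = x̄ + K·y = [15/11, 39/55]
P' = (I − K·H)·P̄ = [75/11 72/11; 72/11 372/55]

x' = [15/11, 39/55]
P' = [75/11 72/11; 72/11 372/55]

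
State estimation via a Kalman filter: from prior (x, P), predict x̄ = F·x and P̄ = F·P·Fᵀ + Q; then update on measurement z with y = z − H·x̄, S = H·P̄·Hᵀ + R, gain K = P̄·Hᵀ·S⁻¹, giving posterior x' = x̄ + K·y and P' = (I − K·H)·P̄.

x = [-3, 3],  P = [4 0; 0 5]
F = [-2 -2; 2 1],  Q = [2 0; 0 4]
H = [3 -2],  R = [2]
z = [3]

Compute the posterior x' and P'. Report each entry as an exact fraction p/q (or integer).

x̄ = F·x = [0, -3]
P̄ = F·P·Fᵀ + Q = [38 -26; -26 25]
y = z − H·x̄ = [-3]
S = H·P̄·Hᵀ + R = [756]
K = P̄·Hᵀ·S⁻¹ = [83/378; -32/189]
x' = x̄ + K·y = [-83/126, -157/63]
P' = (I − K·H)·P̄ = [293/189 398/189; 398/189 629/189]

x' = [-83/126, -157/63]
P' = [293/189 398/189; 398/189 629/189]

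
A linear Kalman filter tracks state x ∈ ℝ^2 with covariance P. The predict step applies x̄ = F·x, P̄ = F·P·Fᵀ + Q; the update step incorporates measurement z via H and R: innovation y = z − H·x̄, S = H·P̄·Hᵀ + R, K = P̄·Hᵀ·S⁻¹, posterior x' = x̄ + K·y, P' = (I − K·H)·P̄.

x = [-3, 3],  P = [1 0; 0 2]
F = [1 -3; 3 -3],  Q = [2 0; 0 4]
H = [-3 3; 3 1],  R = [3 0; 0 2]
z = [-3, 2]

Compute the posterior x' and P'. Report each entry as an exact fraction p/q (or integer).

x̄ = F·x = [-12, -18]
P̄ = F·P·Fᵀ + Q = [21 21; 21 31]
y = z − H·x̄ = [15, 56]
S = H·P̄·Hᵀ + R = [93 30; 30 348]
K = P̄·Hᵀ·S⁻¹ = [-35/437 217/874; 635/2622 1307/5244]
x' = x̄ + K·y = [307/437, -1075/2622]
P' = (I − K·H)·P̄ = [63/437 28/437; 28/437 803/2622]

x' = [307/437, -1075/2622]
P' = [63/437 28/437; 28/437 803/2622]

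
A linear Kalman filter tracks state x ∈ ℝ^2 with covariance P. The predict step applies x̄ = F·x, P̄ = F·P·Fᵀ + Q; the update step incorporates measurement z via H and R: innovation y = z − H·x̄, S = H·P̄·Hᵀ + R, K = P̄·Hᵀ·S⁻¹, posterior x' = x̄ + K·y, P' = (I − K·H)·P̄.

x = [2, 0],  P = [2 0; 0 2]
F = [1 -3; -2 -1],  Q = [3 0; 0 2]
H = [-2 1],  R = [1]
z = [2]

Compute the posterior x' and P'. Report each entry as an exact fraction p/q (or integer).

x̄ = F·x = [2, -4]
P̄ = F·P·Fᵀ + Q = [23 2; 2 12]
y = z − H·x̄ = [10]
S = H·P̄·Hᵀ + R = [97]
K = P̄·Hᵀ·S⁻¹ = [-44/97; 8/97]
x' = x̄ + K·y = [-246/97, -308/97]
P' = (I − K·H)·P̄ = [295/97 546/97; 546/97 1100/97]

x' = [-246/97, -308/97]
P' = [295/97 546/97; 546/97 1100/97]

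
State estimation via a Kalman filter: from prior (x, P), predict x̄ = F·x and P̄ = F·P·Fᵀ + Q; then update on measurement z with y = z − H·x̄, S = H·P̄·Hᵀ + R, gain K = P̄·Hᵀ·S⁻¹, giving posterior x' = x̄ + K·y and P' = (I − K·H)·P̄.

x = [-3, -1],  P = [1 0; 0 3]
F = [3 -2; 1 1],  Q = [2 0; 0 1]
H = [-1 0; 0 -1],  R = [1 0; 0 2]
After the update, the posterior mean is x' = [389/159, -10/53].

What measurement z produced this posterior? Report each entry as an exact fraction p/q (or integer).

x̄ = F·x = [-7, -4]
P̄ = F·P·Fᵀ + Q = [23 -3; -3 5]
S = H·P̄·Hᵀ + R = [24 -3; -3 7]
K = P̄·Hᵀ·S⁻¹ = [-152/159 1/53; 2/53 -37/53]
x' − x̄ = [1502/159, 202/53] = K·y
y = (KᵀK)⁻¹·Kᵀ·(x' − x̄) = [-10, -6]
z = y + H·x̄ = [-10, -6] + [7, 4] = [-3, -2]

z = [-3, -2]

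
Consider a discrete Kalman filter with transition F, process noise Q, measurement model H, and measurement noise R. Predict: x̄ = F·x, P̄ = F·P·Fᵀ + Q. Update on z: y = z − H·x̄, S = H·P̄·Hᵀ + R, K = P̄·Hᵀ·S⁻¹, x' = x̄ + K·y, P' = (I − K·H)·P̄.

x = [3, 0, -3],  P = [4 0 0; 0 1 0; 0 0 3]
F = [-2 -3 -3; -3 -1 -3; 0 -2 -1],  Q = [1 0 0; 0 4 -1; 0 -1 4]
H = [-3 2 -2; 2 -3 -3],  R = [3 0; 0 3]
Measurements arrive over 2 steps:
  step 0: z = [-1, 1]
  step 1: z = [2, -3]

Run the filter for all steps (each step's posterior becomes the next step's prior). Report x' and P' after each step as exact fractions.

step 0: x̄ = F·x = [3, 0, 3]
step 0: P̄ = F·P·Fᵀ + Q = [53 54 15; 54 68 10; 15 10 11]
step 0: y = z − H·x̄ = [14, 4]
step 0: S = H·P̄·Hᵀ + R = [248 117; 117 278]
step 0: K = P̄·Hᵀ·S⁻¹ = [-10701/55255 -15571/55255; 1954/55255 -25866/55255; -1841/11051 -537/11051]
step 0: x' = x̄ + K·y = [-46333/55255, -76108/55255, 5231/11051]
step 0: P' = (I − K·H)·P̄ = [489063/55255 529578/55255 -37593/11051; 529578/55255 588108/55255 -41838/11051; -37593/11051 -41838/11051 17313/11051]
step 1: x̄ = F·x = [48505/11051, 136642/55255, 126061/55255]
step 1: P̄ = F·P·Fᵀ + Q = [1683500/11051 1194678/11051 729603/11051; 1194678/11051 4528738/55255 2529899/55255; 729603/11051 2529899/55255 1823257/55255]
step 1: y = z − H·x̄ = [816923/55255, 137294/55255]
step 1: S = H·P̄·Hᵀ + R = [53187553/55255 29156259/55255; 29156259/55255 21085042/55255]
step 1: K = P̄·Hᵀ·S⁻¹ = [-3720159/12067097 -64386689/446482589; -1088071/12067097 -1537365153/4911308479; -209096/1723871 -74102739/701615497]
step 1: x' = x̄ + K·y = [-235323570/446482589, 1778116371/4911308479, 158368469/701615497]
step 1: P' = (I − K·H)·P̄ = [2678486973/446482589 2830653153/446482589 -140086926/63783227; 2830653153/446482589 34168498977/4911308479 -1696144386/701615497; -140086926/63783227 -1696144386/701615497 742943001/701615497]

step 0: x' = [-46333/55255, -76108/55255, 5231/11051], P' = [489063/55255 529578/55255 -37593/11051; 529578/55255 588108/55255 -41838/11051; -37593/11051 -41838/11051 17313/11051]
step 1: x' = [-235323570/446482589, 1778116371/4911308479, 158368469/701615497], P' = [2678486973/446482589 2830653153/446482589 -140086926/63783227; 2830653153/446482589 34168498977/4911308479 -1696144386/701615497; -140086926/63783227 -1696144386/701615497 742943001/701615497]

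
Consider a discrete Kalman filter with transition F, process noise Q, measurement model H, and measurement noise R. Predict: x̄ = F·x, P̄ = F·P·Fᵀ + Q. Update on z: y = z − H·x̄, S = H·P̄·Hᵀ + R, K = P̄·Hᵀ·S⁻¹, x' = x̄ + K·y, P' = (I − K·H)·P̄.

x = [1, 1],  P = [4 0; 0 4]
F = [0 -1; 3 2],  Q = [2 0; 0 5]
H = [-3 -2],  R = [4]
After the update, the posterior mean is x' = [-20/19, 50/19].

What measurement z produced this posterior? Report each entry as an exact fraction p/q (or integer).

x̄ = F·x = [-1, 5]
P̄ = F·P·Fᵀ + Q = [6 -8; -8 57]
S = H·P̄·Hᵀ + R = [190]
K = P̄·Hᵀ·S⁻¹ = [-1/95; -9/19]
x' − x̄ = [-1/19, -45/19] = K·y
y = (KᵀK)⁻¹·Kᵀ·(x' − x̄) = [5]
z = y + H·x̄ = [5] + [-7] = [-2]

z = [-2]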